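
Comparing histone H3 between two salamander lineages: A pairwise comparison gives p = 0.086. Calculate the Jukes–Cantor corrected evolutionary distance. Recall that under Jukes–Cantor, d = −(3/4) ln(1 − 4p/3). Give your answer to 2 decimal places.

d = −(3/4) ln(1 − 4p/3) = −0.75 ln(1 − 0.114667) = −0.75 ln(0.885333)
  = −0.75 × (-0.121791) = 0.091343 substitutions/site.

0.09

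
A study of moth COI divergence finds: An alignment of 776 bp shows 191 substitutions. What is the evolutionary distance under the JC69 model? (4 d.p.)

p = 191/776 ≈ 0.246134.
d = −(3/4) ln(1 − 4p/3) = −0.75 ln(1 − 0.328179) = −0.75 ln(0.671821)
  = −0.75 × (-0.397763) = 0.298322 substitutions/site.

0.2983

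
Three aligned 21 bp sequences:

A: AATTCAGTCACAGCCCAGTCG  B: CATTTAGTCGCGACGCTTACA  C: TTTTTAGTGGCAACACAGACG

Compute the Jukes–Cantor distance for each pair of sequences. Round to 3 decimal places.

d(A,B) = 0.756, d(A,C) = 0.532, d(B,C) = 0.532

A–B: 10/21 sites differ → p ≈ 0.47619, d = −0.75 ln(1 − 0.63492) = 0.755729 ≈ 0.756.
A–C: 8/21 sites differ → p ≈ 0.380952, d = −0.75 ln(1 − 0.507936) = 0.531860 ≈ 0.532.
B–C: 8/21 sites differ → p ≈ 0.380952, d = −0.75 ln(1 − 0.507936) = 0.531860 ≈ 0.532.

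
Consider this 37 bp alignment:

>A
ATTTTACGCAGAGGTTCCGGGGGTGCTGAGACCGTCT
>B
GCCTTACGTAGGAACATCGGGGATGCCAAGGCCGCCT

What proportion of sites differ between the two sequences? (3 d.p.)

The sequences differ at 15 of 37 positions.
p = 15/37 = 0.405405… ≈ 0.405 (to 3 d.p.).

0.405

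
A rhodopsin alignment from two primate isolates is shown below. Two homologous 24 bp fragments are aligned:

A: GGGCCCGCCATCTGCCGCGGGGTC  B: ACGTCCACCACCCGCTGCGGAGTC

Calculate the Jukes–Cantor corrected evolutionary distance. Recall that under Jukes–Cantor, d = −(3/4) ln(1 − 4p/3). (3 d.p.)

0.441

The sequences differ at 8 of 24 sites (1, 2, 4, 7, 11, 13, 16, 21), so p = 8/24 ≈ 0.333333.
d = −(3/4) ln(1 − 4p/3) = −0.75 ln(1 − 0.444444) = −0.75 ln(0.555556)
  = −0.75 × (-0.587786) = 0.440840 substitutions/site.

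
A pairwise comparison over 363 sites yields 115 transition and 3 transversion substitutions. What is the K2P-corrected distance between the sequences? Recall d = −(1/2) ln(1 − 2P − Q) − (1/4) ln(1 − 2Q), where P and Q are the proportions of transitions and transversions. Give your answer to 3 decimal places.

P = 115/363 ≈ 0.316804 and Q = 3/363 ≈ 0.008264.
Under the Kimura two-parameter model, d = −½ ln(1 − 2P − Q) − ¼ ln(1 − 2Q).
1 − 2P − Q = 0.358128, giving −½ ln(0.358128) = 0.513432.
1 − 2Q = 0.983472, giving −¼ ln(0.983472) = 0.004167.
d = 0.513432 + 0.004167 = 0.517599.

0.518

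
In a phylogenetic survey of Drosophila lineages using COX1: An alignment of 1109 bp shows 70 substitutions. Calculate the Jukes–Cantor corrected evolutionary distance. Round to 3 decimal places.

p = 70/1109 ≈ 0.06312.
d = −(3/4) ln(1 − 4p/3) = −0.75 ln(1 − 0.08416) = −0.75 ln(0.91584)
  = −0.75 × (-0.087914) = 0.065936 substitutions/site.

0.066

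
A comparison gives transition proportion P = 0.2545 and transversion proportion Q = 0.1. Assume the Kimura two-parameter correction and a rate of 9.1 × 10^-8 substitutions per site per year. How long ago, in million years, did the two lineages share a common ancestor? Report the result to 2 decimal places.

Under the Kimura two-parameter model, d = −½ ln(1 − 2P − Q) − ¼ ln(1 − 2Q).
1 − 2P − Q = 0.391, giving −½ ln(0.391) = 0.469524.
1 − 2Q = 0.8, giving −¼ ln(0.8) = 0.055786.
d = 0.469524 + 0.055786 = 0.525310.
Under a molecular clock d = 2μt, so t = d/(2μ) = 0.525310 / (2 × 9.1 × 10^-8) = 2.89 million years.

2.89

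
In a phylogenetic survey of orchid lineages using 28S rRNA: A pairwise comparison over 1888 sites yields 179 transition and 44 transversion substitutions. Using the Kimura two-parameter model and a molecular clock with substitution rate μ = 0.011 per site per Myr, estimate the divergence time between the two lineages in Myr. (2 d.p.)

5.98

P = 179/1888 ≈ 0.094809 and Q = 44/1888 ≈ 0.023305.
Under the Kimura two-parameter model, d = −½ ln(1 − 2P − Q) − ¼ ln(1 − 2Q).
1 − 2P − Q = 0.787077, giving −½ ln(0.787077) = 0.119715.
1 − 2Q = 0.95339, giving −¼ ln(0.95339) = 0.011933.
d = 0.119715 + 0.011933 = 0.131648.
Under a molecular clock d = 2μt, so t = d/(2μ) = 0.131648 / (2 × 0.011) = 5.98 Myr.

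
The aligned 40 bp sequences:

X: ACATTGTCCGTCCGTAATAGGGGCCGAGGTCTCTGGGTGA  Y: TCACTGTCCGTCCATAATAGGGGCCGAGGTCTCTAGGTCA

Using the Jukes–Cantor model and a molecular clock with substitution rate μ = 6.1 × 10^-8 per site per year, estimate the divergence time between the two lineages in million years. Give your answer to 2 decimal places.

The sequences differ at 5 of 40 sites (1, 4, 14, 35, 39), so p = 5/40 = 0.125.
d = −(3/4) ln(1 − 4p/3) = −0.75 ln(1 − 0.166667) = −0.75 ln(0.833333)
  = −0.75 × (-0.182322) = 0.136742 substitutions/site.
Under a molecular clock d = 2μt, so t = d/(2μ) = 0.136742 / (2 × 6.1 × 10^-8) = 1.12 million years.

1.12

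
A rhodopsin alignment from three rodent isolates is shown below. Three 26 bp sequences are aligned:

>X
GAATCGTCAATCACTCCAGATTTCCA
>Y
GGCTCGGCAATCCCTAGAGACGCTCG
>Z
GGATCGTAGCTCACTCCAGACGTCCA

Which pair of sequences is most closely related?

X–Y: 11/26 differ, p = 0.423, d = 0.623.
X–Z: 6/26 differ, p = 0.231, d = 0.276.
Y–Z: 11/26 differ, p = 0.423, d = 0.623.
The smallest distance is between X and Z.

X and Z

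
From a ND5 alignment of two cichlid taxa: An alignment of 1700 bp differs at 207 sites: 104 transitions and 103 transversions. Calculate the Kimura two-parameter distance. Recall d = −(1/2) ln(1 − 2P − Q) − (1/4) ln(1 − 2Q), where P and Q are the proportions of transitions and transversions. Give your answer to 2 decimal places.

0.13

P = 104/1700 ≈ 0.061176 and Q = 103/1700 ≈ 0.060588.
Under the Kimura two-parameter model, d = −½ ln(1 − 2P − Q) − ¼ ln(1 − 2Q).
1 − 2P − Q = 0.81706, giving −½ ln(0.81706) = 0.101021.
1 − 2Q = 0.878824, giving −¼ ln(0.878824) = 0.032293.
d = 0.101021 + 0.032293 = 0.133314.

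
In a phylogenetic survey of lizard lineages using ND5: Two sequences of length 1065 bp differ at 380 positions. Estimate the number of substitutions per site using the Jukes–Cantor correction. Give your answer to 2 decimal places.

0.48

p = 380/1065 ≈ 0.356808.
d = −(3/4) ln(1 − 4p/3) = −0.75 ln(1 − 0.475744) = −0.75 ln(0.524256)
  = −0.75 × (-0.645775) = 0.484331 substitutions/site.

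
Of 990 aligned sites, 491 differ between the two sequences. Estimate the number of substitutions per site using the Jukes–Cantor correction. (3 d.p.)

0.812

p = 491/990 ≈ 0.49596.
d = −(3/4) ln(1 − 4p/3) = −0.75 ln(1 − 0.66128) = −0.75 ln(0.33872)
  = −0.75 × (-1.082581) = 0.811936 substitutions/site.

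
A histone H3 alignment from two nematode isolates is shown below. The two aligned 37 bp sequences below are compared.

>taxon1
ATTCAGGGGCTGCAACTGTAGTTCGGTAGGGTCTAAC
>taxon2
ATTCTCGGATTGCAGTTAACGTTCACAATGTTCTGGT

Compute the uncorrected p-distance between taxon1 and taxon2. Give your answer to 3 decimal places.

0.459

The sequences differ at 17 of 37 positions.
p = 17/37 = 0.459459… ≈ 0.459 (to 3 d.p.).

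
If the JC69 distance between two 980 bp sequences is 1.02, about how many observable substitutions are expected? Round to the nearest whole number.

Invert JC69: p = (3/4)(1 − e^(−4d/3)) = 0.75 × (1 − e^(-1.36)) = 0.75 × (1 − 0.256661) = 0.557504.
Expected differing sites = pL ≈ 0.557504 × 980 = 546.35392 ≈ 546.

546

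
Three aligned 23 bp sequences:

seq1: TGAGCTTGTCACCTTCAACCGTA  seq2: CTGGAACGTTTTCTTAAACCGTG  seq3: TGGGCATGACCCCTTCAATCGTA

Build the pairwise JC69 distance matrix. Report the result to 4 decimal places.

d(seq1,seq2) = 0.7614, d(seq1,seq3) = 0.2567, d(seq2,seq3) = 0.7614

seq1–seq2: 11/23 sites differ → p ≈ 0.478261, d = −0.75 ln(1 − 0.637681) = 0.761423 ≈ 0.7614.
seq1–seq3: 5/23 sites differ → p ≈ 0.217391, d = −0.75 ln(1 − 0.289855) = 0.256715 ≈ 0.2567.
seq2–seq3: 11/23 sites differ → p ≈ 0.478261, d = −0.75 ln(1 − 0.637681) = 0.761423 ≈ 0.7614.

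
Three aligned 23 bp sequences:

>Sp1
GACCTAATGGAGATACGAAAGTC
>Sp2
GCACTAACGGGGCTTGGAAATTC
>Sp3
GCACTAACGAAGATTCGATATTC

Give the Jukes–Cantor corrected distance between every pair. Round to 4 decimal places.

d(Sp1,Sp2) = 0.4674, d(Sp1,Sp3) = 0.3904, d(Sp2,Sp3) = 0.2567

Sp1–Sp2: 8/23 sites differ → p ≈ 0.347826, d = −0.75 ln(1 − 0.463768) = 0.467391 ≈ 0.4674.
Sp1–Sp3: 7/23 sites differ → p ≈ 0.304348, d = −0.75 ln(1 − 0.405797) = 0.390401 ≈ 0.3904.
Sp2–Sp3: 5/23 sites differ → p ≈ 0.217391, d = −0.75 ln(1 − 0.289855) = 0.256715 ≈ 0.2567.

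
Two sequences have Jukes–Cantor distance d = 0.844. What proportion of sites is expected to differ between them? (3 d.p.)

p = (3/4)(1 − e^(−4d/3)) = 0.75 × (1 − e^(-1.125333)) = 0.75 × (1 − 0.324544) = 0.506592.

0.507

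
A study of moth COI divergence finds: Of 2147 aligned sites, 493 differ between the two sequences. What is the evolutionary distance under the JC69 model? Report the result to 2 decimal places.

p = 493/2147 ≈ 0.229623.
d = −(3/4) ln(1 − 4p/3) = −0.75 ln(1 − 0.306164) = −0.75 ln(0.693836)
  = −0.75 × (-0.365520) = 0.274140 substitutions/site.

0.27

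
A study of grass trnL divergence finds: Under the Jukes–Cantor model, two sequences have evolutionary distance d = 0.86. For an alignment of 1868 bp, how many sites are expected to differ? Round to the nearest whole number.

Invert JC69: p = (3/4)(1 − e^(−4d/3)) = 0.75 × (1 − e^(-1.146667)) = 0.75 × (1 − 0.317694) = 0.511730.
Expected differing sites = pL ≈ 0.511730 × 1868 = 955.91164 ≈ 956.

956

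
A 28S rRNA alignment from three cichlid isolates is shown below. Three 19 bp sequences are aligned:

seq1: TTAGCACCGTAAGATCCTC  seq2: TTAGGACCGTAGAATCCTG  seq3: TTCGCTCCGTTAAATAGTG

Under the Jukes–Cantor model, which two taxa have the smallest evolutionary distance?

seq1–seq2: 4/19 differ, p = 0.211, d = 0.247.
seq1–seq3: 7/19 differ, p = 0.368, d = 0.507.
seq2–seq3: 7/19 differ, p = 0.368, d = 0.507.
The smallest distance is between seq1 and seq2.

seq1 and seq2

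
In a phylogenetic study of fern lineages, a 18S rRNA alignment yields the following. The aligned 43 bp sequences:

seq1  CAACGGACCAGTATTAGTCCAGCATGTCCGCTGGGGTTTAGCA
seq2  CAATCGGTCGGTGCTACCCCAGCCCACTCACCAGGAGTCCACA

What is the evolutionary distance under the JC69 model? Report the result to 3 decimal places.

0.860

The sequences differ at 22 of 43 sites, so p = 22/43 ≈ 0.511628.
d = −(3/4) ln(1 − 4p/3) = −0.75 ln(1 − 0.682171) = −0.75 ln(0.317829)
  = −0.75 × (-1.146242) = 0.859682 substitutions/site.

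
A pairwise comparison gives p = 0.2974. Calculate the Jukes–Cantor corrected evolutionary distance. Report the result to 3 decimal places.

0.379

d = −(3/4) ln(1 − 4p/3) = −0.75 ln(1 − 0.396533) = −0.75 ln(0.603467)
  = −0.75 × (-0.505064) = 0.378798 substitutions/site.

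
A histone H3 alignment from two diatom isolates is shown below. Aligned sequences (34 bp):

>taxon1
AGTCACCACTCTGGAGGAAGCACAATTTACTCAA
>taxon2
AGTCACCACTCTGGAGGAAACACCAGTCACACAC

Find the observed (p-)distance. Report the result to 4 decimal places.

The sequences differ at 6 of 34 positions (sites 20, 24, 26, 28, 31, 34).
p = 6/34 = 0.176470… ≈ 0.1765 (to 4 d.p.).

0.1765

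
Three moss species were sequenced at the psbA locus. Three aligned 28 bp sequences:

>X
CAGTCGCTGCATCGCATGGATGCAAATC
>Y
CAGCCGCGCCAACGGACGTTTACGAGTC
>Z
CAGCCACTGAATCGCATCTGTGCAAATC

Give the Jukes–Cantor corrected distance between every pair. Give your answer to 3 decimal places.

d(X,Y) = 0.556, d(X,Z) = 0.252, d(Y,Z) = 0.635

X–Y: 11/28 sites differ → p ≈ 0.392857, d = −0.75 ln(1 − 0.523809) = 0.556452 ≈ 0.556.
X–Z: 6/28 sites differ → p ≈ 0.214286, d = −0.75 ln(1 − 0.285715) = 0.252355 ≈ 0.252.
Y–Z: 12/28 sites differ → p ≈ 0.428571, d = −0.75 ln(1 − 0.571428) = 0.635472 ≈ 0.635.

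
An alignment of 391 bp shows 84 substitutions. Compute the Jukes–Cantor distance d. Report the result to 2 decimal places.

0.25

p = 84/391 ≈ 0.214834.
d = −(3/4) ln(1 − 4p/3) = −0.75 ln(1 − 0.286445) = −0.75 ln(0.713555)
  = −0.75 × (-0.337496) = 0.253122 substitutions/site.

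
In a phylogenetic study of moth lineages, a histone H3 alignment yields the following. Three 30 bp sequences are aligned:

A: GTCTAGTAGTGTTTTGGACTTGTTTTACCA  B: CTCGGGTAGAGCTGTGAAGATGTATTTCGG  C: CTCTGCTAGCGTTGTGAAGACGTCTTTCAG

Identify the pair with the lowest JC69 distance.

A–B: 13/30 differ, p = 0.433, d = 0.647.
A–C: 13/30 differ, p = 0.433, d = 0.647.
B–C: 7/30 differ, p = 0.233, d = 0.280.
The smallest distance is between B and C.

B and C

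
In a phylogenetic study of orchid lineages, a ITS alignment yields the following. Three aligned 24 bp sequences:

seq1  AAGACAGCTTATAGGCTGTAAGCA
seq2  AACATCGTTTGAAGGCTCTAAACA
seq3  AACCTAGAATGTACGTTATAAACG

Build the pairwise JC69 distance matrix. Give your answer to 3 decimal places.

d(seq1,seq2) = 0.441, d(seq1,seq3) = 0.708, d(seq2,seq3) = 0.520

seq1–seq2: 8/24 sites differ → p ≈ 0.333333, d = −0.75 ln(1 − 0.444444) = 0.440839 ≈ 0.441.
seq1–seq3: 11/24 sites differ → p ≈ 0.458333, d = −0.75 ln(1 − 0.611111) = 0.708346 ≈ 0.708.
seq2–seq3: 9/24 sites differ → p = 0.375, d = −0.75 ln(1 − 0.5) = 0.519860 ≈ 0.520.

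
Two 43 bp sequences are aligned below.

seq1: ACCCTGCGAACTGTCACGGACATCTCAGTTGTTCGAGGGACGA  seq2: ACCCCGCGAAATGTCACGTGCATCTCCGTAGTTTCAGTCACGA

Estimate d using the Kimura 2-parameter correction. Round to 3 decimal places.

Of 43 sites, 3 differences are transitions and 7 are transversions, so P = 3/43 ≈ 0.069767 and Q = 7/43 ≈ 0.162791.
Under the Kimura two-parameter model, d = −½ ln(1 − 2P − Q) − ¼ ln(1 − 2Q).
1 − 2P − Q = 0.697675, giving −½ ln(0.697675) = 0.180001.
1 − 2Q = 0.674418, giving −¼ ln(0.674418) = 0.098476.
d = 0.180001 + 0.098476 = 0.278477.

0.278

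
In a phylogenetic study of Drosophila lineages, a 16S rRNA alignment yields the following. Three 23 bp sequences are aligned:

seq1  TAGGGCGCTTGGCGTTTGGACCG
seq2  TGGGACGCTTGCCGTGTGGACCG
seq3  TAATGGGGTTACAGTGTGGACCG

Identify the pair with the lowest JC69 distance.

seq1 and seq2

seq1–seq2: 4/23 differ, p = 0.174, d = 0.198.
seq1–seq3: 8/23 differ, p = 0.348, d = 0.467.
seq2–seq3: 8/23 differ, p = 0.348, d = 0.467.
The smallest distance is between seq1 and seq2.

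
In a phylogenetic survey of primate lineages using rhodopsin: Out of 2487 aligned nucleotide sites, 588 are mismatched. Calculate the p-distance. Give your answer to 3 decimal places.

p = 588/2487 = 0.236429… ≈ 0.236 (to 3 d.p.).

0.236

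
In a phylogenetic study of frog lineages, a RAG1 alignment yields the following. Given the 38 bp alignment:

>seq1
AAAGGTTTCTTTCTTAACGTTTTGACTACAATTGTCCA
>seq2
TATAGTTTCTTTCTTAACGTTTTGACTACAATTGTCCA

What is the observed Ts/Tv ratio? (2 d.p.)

0.50

Transitions are A↔G and C↔T; transversions are all other mismatches.
Transitions: 1. Transversions: 2.
R = 1/2 = 0.50.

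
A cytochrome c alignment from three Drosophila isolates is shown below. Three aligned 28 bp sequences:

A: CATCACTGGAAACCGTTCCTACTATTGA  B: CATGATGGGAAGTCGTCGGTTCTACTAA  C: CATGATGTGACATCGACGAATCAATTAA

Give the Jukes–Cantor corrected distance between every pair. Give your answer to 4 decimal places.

A–B: 11/28 sites differ → p ≈ 0.392857, d = −0.75 ln(1 − 0.523809) = 0.556452 ≈ 0.5565.
A–C: 14/28 sites differ → p = 0.5, d = −0.75 ln(1 − 0.666667) = 0.823960 ≈ 0.8240.
B–C: 8/28 sites differ → p ≈ 0.285714, d = −0.75 ln(1 − 0.380952) = 0.359679 ≈ 0.3597.

d(A,B) = 0.5565, d(A,C) = 0.8240, d(B,C) = 0.3597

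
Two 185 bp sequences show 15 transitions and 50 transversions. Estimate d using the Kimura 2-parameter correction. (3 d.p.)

0.478

P = 15/185 ≈ 0.081081 and Q = 50/185 ≈ 0.27027.
Under the Kimura two-parameter model, d = −½ ln(1 − 2P − Q) − ¼ ln(1 − 2Q).
1 − 2P − Q = 0.567568, giving −½ ln(0.567568) = 0.283197.
1 − 2Q = 0.45946, giving −¼ ln(0.45946) = 0.194426.
d = 0.283197 + 0.194426 = 0.477623.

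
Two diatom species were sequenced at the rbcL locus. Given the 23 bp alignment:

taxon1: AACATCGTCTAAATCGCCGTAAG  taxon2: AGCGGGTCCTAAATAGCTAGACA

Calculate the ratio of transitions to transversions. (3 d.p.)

Transitions are A↔G and C↔T; transversions are all other mismatches.
Transitions: 6. Transversions: 6.
R = 6/6 = 1.000.

1.000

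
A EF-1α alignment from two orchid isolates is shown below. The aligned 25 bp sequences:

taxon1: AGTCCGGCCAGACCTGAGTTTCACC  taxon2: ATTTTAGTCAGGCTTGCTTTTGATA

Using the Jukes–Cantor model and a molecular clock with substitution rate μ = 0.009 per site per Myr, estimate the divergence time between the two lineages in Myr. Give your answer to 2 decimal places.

42.57

The sequences differ at 12 of 25 sites, so p = 12/25 = 0.48.
d = −(3/4) ln(1 − 4p/3) = −0.75 ln(1 − 0.64) = −0.75 ln(0.36)
  = −0.75 × (-1.021651) = 0.766238 substitutions/site.
Under a molecular clock d = 2μt, so t = d/(2μ) = 0.766238 / (2 × 0.009) = 42.57 Myr.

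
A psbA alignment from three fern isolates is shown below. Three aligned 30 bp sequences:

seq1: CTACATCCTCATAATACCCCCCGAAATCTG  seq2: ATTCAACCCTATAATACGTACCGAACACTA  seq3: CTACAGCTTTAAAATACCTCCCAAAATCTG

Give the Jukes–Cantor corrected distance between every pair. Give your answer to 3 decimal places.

d(seq1,seq2) = 0.503, d(seq1,seq3) = 0.233, d(seq2,seq3) = 0.572

seq1–seq2: 11/30 sites differ → p ≈ 0.366667, d = −0.75 ln(1 − 0.488889) = 0.503376 ≈ 0.503.
seq1–seq3: 6/30 sites differ → p = 0.2, d = −0.75 ln(1 − 0.266667) = 0.232617 ≈ 0.233.
seq2–seq3: 12/30 sites differ → p = 0.4, d = −0.75 ln(1 − 0.533333) = 0.571605 ≈ 0.572.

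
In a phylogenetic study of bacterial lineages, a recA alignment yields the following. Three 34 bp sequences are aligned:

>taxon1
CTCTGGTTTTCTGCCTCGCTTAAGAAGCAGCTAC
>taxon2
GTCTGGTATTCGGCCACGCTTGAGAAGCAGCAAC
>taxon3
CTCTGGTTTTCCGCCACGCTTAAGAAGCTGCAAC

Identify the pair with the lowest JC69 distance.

taxon1 and taxon3

taxon1–taxon2: 6/34 differ, p = 0.176, d = 0.201.
taxon1–taxon3: 4/34 differ, p = 0.118, d = 0.128.
taxon2–taxon3: 5/34 differ, p = 0.147, d = 0.164.
The smallest distance is between taxon1 and taxon3.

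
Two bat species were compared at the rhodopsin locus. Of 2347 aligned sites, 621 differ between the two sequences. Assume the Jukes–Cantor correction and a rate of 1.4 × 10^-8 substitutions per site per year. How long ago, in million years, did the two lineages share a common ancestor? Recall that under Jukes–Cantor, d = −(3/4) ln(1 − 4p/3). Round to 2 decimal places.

11.65

p = 621/2347 ≈ 0.264593.
d = −(3/4) ln(1 − 4p/3) = −0.75 ln(1 − 0.352791) = −0.75 ln(0.647209)
  = −0.75 × (-0.435086) = 0.326315 substitutions/site.
Under a molecular clock d = 2μt, so t = d/(2μ) = 0.326315 / (2 × 1.4 × 10^-8) = 11.65 million years.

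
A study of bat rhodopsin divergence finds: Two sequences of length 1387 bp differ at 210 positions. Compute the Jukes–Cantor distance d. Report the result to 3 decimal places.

0.169

p = 210/1387 ≈ 0.151406.
d = −(3/4) ln(1 − 4p/3) = −0.75 ln(1 − 0.201875) = −0.75 ln(0.798125)
  = −0.75 × (-0.225490) = 0.169118 substitutions/site.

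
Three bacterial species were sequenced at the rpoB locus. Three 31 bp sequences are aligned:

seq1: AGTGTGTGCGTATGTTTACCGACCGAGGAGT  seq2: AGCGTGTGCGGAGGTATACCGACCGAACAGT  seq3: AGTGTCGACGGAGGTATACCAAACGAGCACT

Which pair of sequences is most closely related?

seq1 and seq2

seq1–seq2: 6/31 differ, p = 0.194, d = 0.224.
seq1–seq3: 10/31 differ, p = 0.323, d = 0.422.
seq2–seq3: 8/31 differ, p = 0.258, d = 0.316.
The smallest distance is between seq1 and seq2.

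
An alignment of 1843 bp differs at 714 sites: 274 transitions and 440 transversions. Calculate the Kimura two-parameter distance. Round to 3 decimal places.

P = 274/1843 ≈ 0.148671 and Q = 440/1843 ≈ 0.238741.
Under the Kimura two-parameter model, d = −½ ln(1 − 2P − Q) − ¼ ln(1 − 2Q).
1 − 2P − Q = 0.463917, giving −½ ln(0.463917) = 0.384025.
1 − 2Q = 0.522518, giving −¼ ln(0.522518) = 0.162274.
d = 0.384025 + 0.162274 = 0.546299.

0.546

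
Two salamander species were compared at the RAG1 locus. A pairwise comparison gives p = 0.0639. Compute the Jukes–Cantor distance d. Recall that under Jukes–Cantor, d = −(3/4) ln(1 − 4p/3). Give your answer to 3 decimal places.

0.067

d = −(3/4) ln(1 − 4p/3) = −0.75 ln(1 − 0.0852) = −0.75 ln(0.9148)
  = −0.75 × (-0.089050) = 0.066788 substitutions/site.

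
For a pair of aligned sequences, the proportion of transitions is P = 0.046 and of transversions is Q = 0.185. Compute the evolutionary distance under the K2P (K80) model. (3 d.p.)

Under the Kimura two-parameter model, d = −½ ln(1 − 2P − Q) − ¼ ln(1 − 2Q).
1 − 2P − Q = 0.723, giving −½ ln(0.723) = 0.162173.
1 − 2Q = 0.63, giving −¼ ln(0.63) = 0.115509.
d = 0.162173 + 0.115509 = 0.277682.

0.278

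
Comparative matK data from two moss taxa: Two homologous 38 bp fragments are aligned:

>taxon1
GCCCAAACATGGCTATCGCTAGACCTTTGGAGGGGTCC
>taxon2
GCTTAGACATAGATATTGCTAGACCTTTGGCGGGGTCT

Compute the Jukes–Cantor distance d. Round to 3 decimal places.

0.247

The sequences differ at 8 of 38 sites (3, 4, 6, 11, 13, 17, 31, 38), so p = 8/38 ≈ 0.210526.
d = −(3/4) ln(1 − 4p/3) = −0.75 ln(1 − 0.280701) = −0.75 ln(0.719299)
  = −0.75 × (-0.329478) = 0.247109 substitutions/site.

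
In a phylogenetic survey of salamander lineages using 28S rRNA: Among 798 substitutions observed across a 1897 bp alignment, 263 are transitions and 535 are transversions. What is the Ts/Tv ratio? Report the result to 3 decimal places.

0.492

R = 263/535 = 0.491588… ≈ 0.492 (to 3 d.p.).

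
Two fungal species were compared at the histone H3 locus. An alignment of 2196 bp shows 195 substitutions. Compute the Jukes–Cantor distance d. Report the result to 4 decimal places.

0.0945

p = 195/2196 ≈ 0.088798.
d = −(3/4) ln(1 − 4p/3) = −0.75 ln(1 − 0.118397) = −0.75 ln(0.881603)
  = −0.75 × (-0.126013) = 0.094510 substitutions/site.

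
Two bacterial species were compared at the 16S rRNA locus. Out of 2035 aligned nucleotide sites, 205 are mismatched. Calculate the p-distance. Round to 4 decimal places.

p = 205/2035 = 0.100737… ≈ 0.1007 (to 4 d.p.).

0.1007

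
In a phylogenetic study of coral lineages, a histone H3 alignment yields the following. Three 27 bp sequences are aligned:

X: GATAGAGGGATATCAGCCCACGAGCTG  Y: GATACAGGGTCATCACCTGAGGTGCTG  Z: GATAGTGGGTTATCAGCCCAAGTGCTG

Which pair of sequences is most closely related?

X and Z

X–Y: 8/27 differ, p = 0.296, d = 0.377.
X–Z: 4/27 differ, p = 0.148, d = 0.165.
Y–Z: 7/27 differ, p = 0.259, d = 0.318.
The smallest distance is between X and Z.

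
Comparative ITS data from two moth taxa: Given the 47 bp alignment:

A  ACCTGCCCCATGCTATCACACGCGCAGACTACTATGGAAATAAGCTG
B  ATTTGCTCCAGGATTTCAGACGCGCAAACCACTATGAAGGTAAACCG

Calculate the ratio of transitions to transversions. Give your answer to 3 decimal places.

2.500

Transitions are A↔G and C↔T; transversions are all other mismatches.
Transitions: 10. Transversions: 4.
R = 10/4 = 2.500.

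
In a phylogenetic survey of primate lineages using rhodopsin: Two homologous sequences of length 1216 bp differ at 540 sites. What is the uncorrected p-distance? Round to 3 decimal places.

p = 540/1216 = 0.444078… ≈ 0.444 (to 3 d.p.).

0.444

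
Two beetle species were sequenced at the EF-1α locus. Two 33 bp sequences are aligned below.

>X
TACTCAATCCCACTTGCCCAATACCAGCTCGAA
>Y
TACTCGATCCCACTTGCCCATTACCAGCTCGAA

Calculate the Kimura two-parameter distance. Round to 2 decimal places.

0.06

Of 33 sites, 1 differences are transitions and 1 are transversions, so P = 1/33 ≈ 0.030303 and Q = 1/33 ≈ 0.030303.
Under the Kimura two-parameter model, d = −½ ln(1 − 2P − Q) − ¼ ln(1 − 2Q).
1 − 2P − Q = 0.909091, giving −½ ln(0.909091) = 0.047655.
1 − 2Q = 0.939394, giving −¼ ln(0.939394) = 0.015630.
d = 0.047655 + 0.015630 = 0.063285.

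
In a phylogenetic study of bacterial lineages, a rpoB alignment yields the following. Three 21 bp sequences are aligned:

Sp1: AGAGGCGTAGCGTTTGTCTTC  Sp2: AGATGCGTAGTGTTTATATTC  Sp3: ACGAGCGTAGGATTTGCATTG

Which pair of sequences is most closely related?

Sp1 and Sp2

Sp1–Sp2: 4/21 differ, p = 0.190, d = 0.220.
Sp1–Sp3: 8/21 differ, p = 0.381, d = 0.532.
Sp2–Sp3: 8/21 differ, p = 0.381, d = 0.532.
The smallest distance is between Sp1 and Sp2.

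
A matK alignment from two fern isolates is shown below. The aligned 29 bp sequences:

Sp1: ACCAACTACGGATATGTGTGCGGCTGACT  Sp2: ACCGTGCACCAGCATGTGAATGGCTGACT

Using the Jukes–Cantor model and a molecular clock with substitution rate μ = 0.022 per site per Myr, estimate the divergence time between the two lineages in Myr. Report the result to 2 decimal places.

12.01

The sequences differ at 11 of 29 sites, so p = 11/29 ≈ 0.37931.
d = −(3/4) ln(1 − 4p/3) = −0.75 ln(1 − 0.505747) = −0.75 ln(0.494253)
  = −0.75 × (-0.704708) = 0.528531 substitutions/site.
Under a molecular clock d = 2μt, so t = d/(2μ) = 0.528531 / (2 × 0.022) = 12.01 Myr.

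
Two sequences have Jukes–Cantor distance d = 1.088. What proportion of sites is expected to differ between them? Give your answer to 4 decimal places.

0.5742

p = (3/4)(1 − e^(−4d/3)) = 0.75 × (1 − e^(-1.450667)) = 0.75 × (1 − 0.234414) = 0.574190.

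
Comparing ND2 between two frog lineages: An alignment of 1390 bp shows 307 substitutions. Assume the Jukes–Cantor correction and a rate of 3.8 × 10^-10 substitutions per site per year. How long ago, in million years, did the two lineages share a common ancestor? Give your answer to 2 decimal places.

344.24

p = 307/1390 ≈ 0.220863.
d = −(3/4) ln(1 − 4p/3) = −0.75 ln(1 − 0.294484) = −0.75 ln(0.705516)
  = −0.75 × (-0.348826) = 0.261620 substitutions/site.
Under a molecular clock d = 2μt, so t = d/(2μ) = 0.261620 / (2 × 3.8 × 10^-10) = 344.24 million years.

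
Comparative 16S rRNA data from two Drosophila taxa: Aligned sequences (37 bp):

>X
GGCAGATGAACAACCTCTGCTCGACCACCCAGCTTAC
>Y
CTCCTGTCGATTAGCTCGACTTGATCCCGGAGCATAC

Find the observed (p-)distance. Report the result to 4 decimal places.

The sequences differ at 18 of 37 positions.
p = 18/37 = 0.486486… ≈ 0.4865 (to 4 d.p.).

0.4865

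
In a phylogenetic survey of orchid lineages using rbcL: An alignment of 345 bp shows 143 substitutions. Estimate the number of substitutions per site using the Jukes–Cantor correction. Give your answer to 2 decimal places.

p = 143/345 ≈ 0.414493.
d = −(3/4) ln(1 − 4p/3) = −0.75 ln(1 − 0.552657) = −0.75 ln(0.447343)
  = −0.75 × (-0.804430) = 0.603323 substitutions/site.

0.60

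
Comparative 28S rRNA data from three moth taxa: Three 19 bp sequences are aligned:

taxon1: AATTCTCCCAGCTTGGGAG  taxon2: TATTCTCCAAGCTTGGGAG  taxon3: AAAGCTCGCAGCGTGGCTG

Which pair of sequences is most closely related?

taxon1 and taxon2

taxon1–taxon2: 2/19 differ, p = 0.105, d = 0.113.
taxon1–taxon3: 6/19 differ, p = 0.316, d = 0.410.
taxon2–taxon3: 8/19 differ, p = 0.421, d = 0.618.
The smallest distance is between taxon1 and taxon2.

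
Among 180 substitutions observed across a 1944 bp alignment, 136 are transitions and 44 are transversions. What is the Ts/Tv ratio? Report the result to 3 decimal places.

3.091

R = 136/44 = 3.090909… ≈ 3.091 (to 3 d.p.).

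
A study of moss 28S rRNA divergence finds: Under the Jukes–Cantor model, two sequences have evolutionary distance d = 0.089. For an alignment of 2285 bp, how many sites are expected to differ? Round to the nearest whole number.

Invert JC69: p = (3/4)(1 − e^(−4d/3)) = 0.75 × (1 − e^(-0.118667)) = 0.75 × (1 − 0.888103) = 0.083923.
Expected differing sites = pL ≈ 0.083923 × 2285 = 191.764055 ≈ 192.

192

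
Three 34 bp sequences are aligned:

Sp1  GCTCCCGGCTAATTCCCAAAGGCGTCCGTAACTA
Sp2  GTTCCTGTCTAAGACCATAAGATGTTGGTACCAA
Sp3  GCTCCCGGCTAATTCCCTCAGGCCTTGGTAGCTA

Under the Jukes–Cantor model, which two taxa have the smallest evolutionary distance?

Sp1 and Sp3

Sp1–Sp2: 13/34 differ, p = 0.382, d = 0.535.
Sp1–Sp3: 6/34 differ, p = 0.176, d = 0.201.
Sp2–Sp3: 12/34 differ, p = 0.353, d = 0.477.
The smallest distance is between Sp1 and Sp3.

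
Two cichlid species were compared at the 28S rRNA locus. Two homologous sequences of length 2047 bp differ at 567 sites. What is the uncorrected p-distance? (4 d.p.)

p = 567/2047 = 0.276990… ≈ 0.2770 (to 4 d.p.).

0.2770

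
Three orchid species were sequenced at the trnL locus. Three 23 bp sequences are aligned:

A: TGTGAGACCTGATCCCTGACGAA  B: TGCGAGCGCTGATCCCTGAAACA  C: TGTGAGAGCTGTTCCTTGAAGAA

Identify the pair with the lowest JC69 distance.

A–B: 6/23 differ, p = 0.261, d = 0.321.
A–C: 4/23 differ, p = 0.174, d = 0.198.
B–C: 6/23 differ, p = 0.261, d = 0.321.
The smallest distance is between A and C.

A and C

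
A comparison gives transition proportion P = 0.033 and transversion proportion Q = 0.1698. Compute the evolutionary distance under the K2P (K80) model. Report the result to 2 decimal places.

Under the Kimura two-parameter model, d = −½ ln(1 − 2P − Q) − ¼ ln(1 − 2Q).
1 − 2P − Q = 0.7642, giving −½ ln(0.7642) = 0.134463.
1 − 2Q = 0.6604, giving −¼ ln(0.6604) = 0.103727.
d = 0.134463 + 0.103727 = 0.238190.

0.24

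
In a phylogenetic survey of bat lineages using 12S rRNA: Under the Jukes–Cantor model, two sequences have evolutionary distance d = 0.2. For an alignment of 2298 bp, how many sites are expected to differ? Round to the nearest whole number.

403

Invert JC69: p = (3/4)(1 − e^(−4d/3)) = 0.75 × (1 − e^(-0.266667)) = 0.75 × (1 − 0.765928) = 0.175554.
Expected differing sites = pL ≈ 0.175554 × 2298 = 403.423092 ≈ 403.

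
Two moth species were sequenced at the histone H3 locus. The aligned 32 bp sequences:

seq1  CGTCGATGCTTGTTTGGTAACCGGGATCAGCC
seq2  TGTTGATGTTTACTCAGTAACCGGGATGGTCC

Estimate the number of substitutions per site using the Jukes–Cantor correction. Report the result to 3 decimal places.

The sequences differ at 10 of 32 sites (1, 4, 9, 12, 13, 15, 16, 28, 29, 30), so p = 10/32 = 0.3125.
d = −(3/4) ln(1 − 4p/3) = −0.75 ln(1 − 0.416667) = −0.75 ln(0.583333)
  = −0.75 × (-0.538997) = 0.404248 substitutions/site.

0.404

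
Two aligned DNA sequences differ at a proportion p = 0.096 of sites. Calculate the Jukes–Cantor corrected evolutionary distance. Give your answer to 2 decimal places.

0.10

d = −(3/4) ln(1 − 4p/3) = −0.75 ln(1 − 0.128) = −0.75 ln(0.872)
  = −0.75 × (-0.136966) = 0.102725 substitutions/site.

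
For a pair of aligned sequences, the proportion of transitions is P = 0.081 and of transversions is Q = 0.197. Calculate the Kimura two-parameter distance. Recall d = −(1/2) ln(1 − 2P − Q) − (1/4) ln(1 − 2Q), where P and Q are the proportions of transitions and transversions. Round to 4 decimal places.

0.3476

Under the Kimura two-parameter model, d = −½ ln(1 − 2P − Q) − ¼ ln(1 − 2Q).
1 − 2P − Q = 0.641, giving −½ ln(0.641) = 0.222363.
1 − 2Q = 0.606, giving −¼ ln(0.606) = 0.125219.
d = 0.222363 + 0.125219 = 0.347582.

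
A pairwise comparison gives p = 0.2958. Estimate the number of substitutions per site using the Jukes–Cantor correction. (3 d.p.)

0.376

d = −(3/4) ln(1 − 4p/3) = −0.75 ln(1 − 0.3944) = −0.75 ln(0.6056)
  = −0.75 × (-0.501536) = 0.376152 substitutions/site.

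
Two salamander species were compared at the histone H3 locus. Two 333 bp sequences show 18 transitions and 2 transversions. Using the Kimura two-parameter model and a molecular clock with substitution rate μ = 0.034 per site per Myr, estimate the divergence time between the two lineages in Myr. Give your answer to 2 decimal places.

P = 18/333 ≈ 0.054054 and Q = 2/333 ≈ 0.006006.
Under the Kimura two-parameter model, d = −½ ln(1 − 2P − Q) − ¼ ln(1 − 2Q).
1 − 2P − Q = 0.885886, giving −½ ln(0.885886) = 0.060584.
1 − 2Q = 0.987988, giving −¼ ln(0.987988) = 0.003021.
d = 0.060584 + 0.003021 = 0.063605.
Under a molecular clock d = 2μt, so t = d/(2μ) = 0.063605 / (2 × 0.034) = 0.94 Myr.

0.94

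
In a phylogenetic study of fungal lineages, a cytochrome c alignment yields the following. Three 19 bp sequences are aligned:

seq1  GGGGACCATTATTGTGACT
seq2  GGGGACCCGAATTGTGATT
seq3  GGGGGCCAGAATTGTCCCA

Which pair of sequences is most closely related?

seq1–seq2: 4/19 differ, p = 0.211, d = 0.247.
seq1–seq3: 6/19 differ, p = 0.316, d = 0.410.
seq2–seq3: 6/19 differ, p = 0.316, d = 0.410.
The smallest distance is between seq1 and seq2.

seq1 and seq2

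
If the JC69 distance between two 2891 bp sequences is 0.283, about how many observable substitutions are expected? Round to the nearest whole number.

682

Invert JC69: p = (3/4)(1 − e^(−4d/3)) = 0.75 × (1 − e^(-0.377333)) = 0.75 × (1 − 0.685688) = 0.235734.
Expected differing sites = pL ≈ 0.235734 × 2891 = 681.506994 ≈ 682.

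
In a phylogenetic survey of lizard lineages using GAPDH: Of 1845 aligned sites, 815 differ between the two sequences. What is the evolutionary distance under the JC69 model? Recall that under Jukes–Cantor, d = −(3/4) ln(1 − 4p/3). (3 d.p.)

0.667

p = 815/1845 ≈ 0.441734.
d = −(3/4) ln(1 − 4p/3) = −0.75 ln(1 − 0.588979) = −0.75 ln(0.411021)
  = −0.75 × (-0.889111) = 0.666833 substitutions/site.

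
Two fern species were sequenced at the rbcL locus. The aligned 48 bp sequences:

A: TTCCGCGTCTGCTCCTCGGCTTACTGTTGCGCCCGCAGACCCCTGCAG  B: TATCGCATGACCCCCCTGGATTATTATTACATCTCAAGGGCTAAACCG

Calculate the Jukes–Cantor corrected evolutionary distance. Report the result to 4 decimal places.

The sequences differ at 25 of 48 sites, so p = 25/48 ≈ 0.520833.
d = −(3/4) ln(1 − 4p/3) = −0.75 ln(1 − 0.694444) = −0.75 ln(0.305556)
  = −0.75 × (-1.185622) = 0.889217 substitutions/site.

0.8892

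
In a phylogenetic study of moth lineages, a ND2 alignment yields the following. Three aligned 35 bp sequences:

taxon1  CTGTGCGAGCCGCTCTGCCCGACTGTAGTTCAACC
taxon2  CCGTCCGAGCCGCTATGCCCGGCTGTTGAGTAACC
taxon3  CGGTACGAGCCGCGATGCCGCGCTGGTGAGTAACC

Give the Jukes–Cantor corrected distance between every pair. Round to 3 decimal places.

d(taxon1,taxon2) = 0.273, d(taxon1,taxon3) = 0.458, d(taxon2,taxon3) = 0.195

taxon1–taxon2: 8/35 sites differ → p ≈ 0.228571, d = −0.75 ln(1 − 0.304761) = 0.272625 ≈ 0.273.
taxon1–taxon3: 12/35 sites differ → p ≈ 0.342857, d = −0.75 ln(1 − 0.457143) = 0.458182 ≈ 0.458.
taxon2–taxon3: 6/35 sites differ → p ≈ 0.171429, d = −0.75 ln(1 − 0.228572) = 0.194634 ≈ 0.195.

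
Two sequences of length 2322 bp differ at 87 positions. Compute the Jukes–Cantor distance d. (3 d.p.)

0.038

p = 87/2322 ≈ 0.037468.
d = −(3/4) ln(1 − 4p/3) = −0.75 ln(1 − 0.049957) = −0.75 ln(0.950043)
  = −0.75 × (-0.051248) = 0.038436 substitutions/site.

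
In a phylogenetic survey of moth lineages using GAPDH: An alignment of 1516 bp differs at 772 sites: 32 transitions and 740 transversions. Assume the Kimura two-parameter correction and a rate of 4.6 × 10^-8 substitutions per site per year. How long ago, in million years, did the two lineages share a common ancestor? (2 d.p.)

14.27

P = 32/1516 ≈ 0.021108 and Q = 740/1516 ≈ 0.488127.
Under the Kimura two-parameter model, d = −½ ln(1 − 2P − Q) − ¼ ln(1 − 2Q).
1 − 2P − Q = 0.469657, giving −½ ln(0.469657) = 0.377876.
1 − 2Q = 0.023746, giving −¼ ln(0.023746) = 0.935085.
d = 0.377876 + 0.935085 = 1.312961.
Under a molecular clock d = 2μt, so t = d/(2μ) = 1.312961 / (2 × 4.6 × 10^-8) = 14.27 million years.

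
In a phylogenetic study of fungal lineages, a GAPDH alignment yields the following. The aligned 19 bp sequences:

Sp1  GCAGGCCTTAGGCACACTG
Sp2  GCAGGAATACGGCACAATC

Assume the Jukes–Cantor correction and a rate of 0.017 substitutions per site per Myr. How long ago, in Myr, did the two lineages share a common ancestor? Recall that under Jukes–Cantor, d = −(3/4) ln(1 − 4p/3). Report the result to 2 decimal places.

12.06

The sequences differ at 6 of 19 sites (6, 7, 9, 10, 17, 19), so p = 6/19 ≈ 0.315789.
d = −(3/4) ln(1 − 4p/3) = −0.75 ln(1 − 0.421052) = −0.75 ln(0.578948)
  = −0.75 × (-0.546543) = 0.409907 substitutions/site.
Under a molecular clock d = 2μt, so t = d/(2μ) = 0.409907 / (2 × 0.017) = 12.06 Myr.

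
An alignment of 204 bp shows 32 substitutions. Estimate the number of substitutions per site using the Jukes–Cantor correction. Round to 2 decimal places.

0.18

p = 32/204 ≈ 0.156863.
d = −(3/4) ln(1 − 4p/3) = −0.75 ln(1 − 0.209151) = −0.75 ln(0.790849)
  = −0.75 × (-0.234648) = 0.175986 substitutions/site.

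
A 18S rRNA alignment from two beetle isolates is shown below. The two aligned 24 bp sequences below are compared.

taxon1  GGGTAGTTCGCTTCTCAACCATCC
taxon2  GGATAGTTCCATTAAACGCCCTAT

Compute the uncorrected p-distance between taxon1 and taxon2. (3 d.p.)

0.458

The sequences differ at 11 of 24 positions.
p = 11/24 = 0.458333… ≈ 0.458 (to 3 d.p.).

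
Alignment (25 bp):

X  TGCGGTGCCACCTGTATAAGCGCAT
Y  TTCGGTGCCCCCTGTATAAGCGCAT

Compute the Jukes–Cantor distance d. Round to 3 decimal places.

The sequences differ at 2 of 25 sites (2, 10), so p = 2/25 = 0.08.
d = −(3/4) ln(1 − 4p/3) = −0.75 ln(1 − 0.106667) = −0.75 ln(0.893333)
  = −0.75 × (-0.112796) = 0.084597 substitutions/site.

0.085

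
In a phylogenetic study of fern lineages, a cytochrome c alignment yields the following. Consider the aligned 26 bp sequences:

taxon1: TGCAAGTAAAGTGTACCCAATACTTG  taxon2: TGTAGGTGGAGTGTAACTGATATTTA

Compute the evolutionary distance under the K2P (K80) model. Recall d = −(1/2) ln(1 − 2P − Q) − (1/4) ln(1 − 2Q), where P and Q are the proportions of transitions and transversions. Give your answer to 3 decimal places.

0.550

Of 26 sites, 8 differences are transitions and 1 are transversions, so P = 8/26 ≈ 0.307692 and Q = 1/26 ≈ 0.038462.
Under the Kimura two-parameter model, d = −½ ln(1 − 2P − Q) − ¼ ln(1 − 2Q).
1 − 2P − Q = 0.346154, giving −½ ln(0.346154) = 0.530436.
1 − 2Q = 0.923076, giving −¼ ln(0.923076) = 0.020011.
d = 0.530436 + 0.020011 = 0.550447.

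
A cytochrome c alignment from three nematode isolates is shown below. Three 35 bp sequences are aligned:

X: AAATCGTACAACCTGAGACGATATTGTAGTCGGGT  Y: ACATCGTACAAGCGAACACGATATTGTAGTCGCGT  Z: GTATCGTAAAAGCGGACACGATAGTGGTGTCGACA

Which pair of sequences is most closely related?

X and Y

X–Y: 6/35 differ, p = 0.171, d = 0.195.
X–Z: 12/35 differ, p = 0.343, d = 0.458.
Y–Z: 10/35 differ, p = 0.286, d = 0.360.
The smallest distance is between X and Y.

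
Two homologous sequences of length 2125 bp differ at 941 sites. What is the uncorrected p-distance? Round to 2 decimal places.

0.44

p = 941/2125 = 0.442823… ≈ 0.44 (to 2 d.p.).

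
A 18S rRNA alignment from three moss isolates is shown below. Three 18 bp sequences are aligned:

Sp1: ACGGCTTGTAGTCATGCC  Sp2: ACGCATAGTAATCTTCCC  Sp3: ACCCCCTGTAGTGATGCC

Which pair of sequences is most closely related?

Sp1 and Sp3

Sp1–Sp2: 6/18 differ, p = 0.333, d = 0.441.
Sp1–Sp3: 4/18 differ, p = 0.222, d = 0.264.
Sp2–Sp3: 8/18 differ, p = 0.444, d = 0.673.
The smallest distance is between Sp1 and Sp3.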